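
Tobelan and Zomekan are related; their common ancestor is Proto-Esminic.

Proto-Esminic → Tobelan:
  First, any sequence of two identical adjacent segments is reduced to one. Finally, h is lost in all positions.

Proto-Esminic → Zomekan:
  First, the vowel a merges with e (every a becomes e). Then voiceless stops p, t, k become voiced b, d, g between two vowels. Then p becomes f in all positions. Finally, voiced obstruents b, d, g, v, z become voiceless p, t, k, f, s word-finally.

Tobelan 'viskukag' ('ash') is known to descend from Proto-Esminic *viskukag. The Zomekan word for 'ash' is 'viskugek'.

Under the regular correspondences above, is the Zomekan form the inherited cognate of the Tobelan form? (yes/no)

yes

Derive the expected Zomekan reflex of *viskukag:
Zomekan: start from *viskukag.
  rule 1 (vowel merger): viskukag → viskukeg
  rule 2 (intervocalic voicing): viskukeg → viskugeg
  rule 3: no change — viskugeg
  rule 4 (final devoicing): viskugeg → viskugek
  ⇒ Zomekan viskugek
Zomekan 'viskugek' matches the regular reflex exactly, so the pair is cognate.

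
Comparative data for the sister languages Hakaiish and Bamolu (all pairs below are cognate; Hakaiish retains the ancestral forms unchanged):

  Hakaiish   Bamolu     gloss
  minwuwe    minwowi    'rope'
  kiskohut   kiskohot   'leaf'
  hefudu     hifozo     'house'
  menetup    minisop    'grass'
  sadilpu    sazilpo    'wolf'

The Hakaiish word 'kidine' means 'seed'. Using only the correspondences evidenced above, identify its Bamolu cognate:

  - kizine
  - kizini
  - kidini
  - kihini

sadilpu ~ sazilpo — Hakaiish d corresponds to Bamolu z between vowels (before a front vowel).
minwuwe ~ minwowi — Hakaiish e corresponds to Bamolu i word-finally.
Applying these to Hakaiish 'kidine':
  kidine → kizine   (d→z between vowels (before a front vowel))
  kizine → kizini   (e→i word-finally)
So the Bamolu cognate is 'kizini'.

kizini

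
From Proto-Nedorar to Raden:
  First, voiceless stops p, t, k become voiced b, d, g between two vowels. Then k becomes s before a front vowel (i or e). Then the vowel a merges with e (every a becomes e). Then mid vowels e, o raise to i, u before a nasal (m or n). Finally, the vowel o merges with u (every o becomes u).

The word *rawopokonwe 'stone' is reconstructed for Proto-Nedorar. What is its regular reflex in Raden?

rewubugunwe

Raden: start from *rawopokonwe.
  rule 1 (intervocalic voicing): rawopokonwe → rawobogonwe
  rule 2: no change — rawobogonwe
  rule 3 (vowel merger): rawobogonwe → rewobogonwe
  rule 4 (pre-nasal raising): rewobogonwe → rewobogunwe
  rule 5 (vowel merger): rewobogunwe → rewubugunwe
  ⇒ Raden rewubugunwe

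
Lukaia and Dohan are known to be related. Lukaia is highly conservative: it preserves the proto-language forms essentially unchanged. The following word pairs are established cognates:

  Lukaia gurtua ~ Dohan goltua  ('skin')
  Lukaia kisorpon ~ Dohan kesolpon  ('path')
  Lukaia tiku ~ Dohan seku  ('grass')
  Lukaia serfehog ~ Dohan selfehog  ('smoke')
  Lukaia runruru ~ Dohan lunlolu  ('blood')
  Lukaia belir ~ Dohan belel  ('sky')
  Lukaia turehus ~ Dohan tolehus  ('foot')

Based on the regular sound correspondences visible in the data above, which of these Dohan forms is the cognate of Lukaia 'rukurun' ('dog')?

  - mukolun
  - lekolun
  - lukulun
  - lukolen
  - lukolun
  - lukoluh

lukolun

runruru ~ lunlolu — Lukaia r corresponds to Dohan l word-initially before a back vowel.
gurtua ~ goltua, runruru ~ lunlolu — Lukaia u corresponds to Dohan o after a consonant, before r.
runruru ~ lunlolu — Lukaia r corresponds to Dohan l between vowels (before a back vowel).
Applying these to Lukaia 'rukurun':
  rukurun → lukurun   (r→l word-initially before a back vowel)
  lukurun → lukorun   (u→o after a consonant, before r)
  lukorun → lukolun   (r→l between vowels (before a back vowel))
So the Dohan cognate is 'lukolun'.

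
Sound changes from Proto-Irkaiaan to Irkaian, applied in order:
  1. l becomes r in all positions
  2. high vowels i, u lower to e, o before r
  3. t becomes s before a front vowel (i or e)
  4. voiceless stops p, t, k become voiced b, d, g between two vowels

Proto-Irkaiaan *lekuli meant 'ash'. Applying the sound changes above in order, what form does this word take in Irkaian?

Irkaian: start from *lekuli.
  rule 1 (unconditioned shift): lekuli → rekuri
  rule 2 (pre-rhotic lowering): rekuri → rekori
  rule 3: no change — rekori
  rule 4 (intervocalic voicing): rekori → regori
  ⇒ Irkaian regori

regori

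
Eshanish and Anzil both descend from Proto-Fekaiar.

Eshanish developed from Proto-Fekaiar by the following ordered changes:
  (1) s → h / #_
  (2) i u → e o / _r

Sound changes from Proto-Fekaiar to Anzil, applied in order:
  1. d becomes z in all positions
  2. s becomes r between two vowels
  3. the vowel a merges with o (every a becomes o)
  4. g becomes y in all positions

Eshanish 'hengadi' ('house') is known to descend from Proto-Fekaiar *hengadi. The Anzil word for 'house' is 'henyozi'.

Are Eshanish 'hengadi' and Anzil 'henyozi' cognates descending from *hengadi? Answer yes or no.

yes

Derive the expected Anzil reflex of *hengadi:
Anzil: *hengadi
  hengadi → hengazi   [unconditioned shift]
  hengazi (rule 2 does not apply)
  hengazi → hengozi   [vowel merger]
  hengozi → henyozi   [unconditioned shift]
  giving Anzil henyozi.
Anzil 'henyozi' matches the regular reflex exactly, so the pair is cognate.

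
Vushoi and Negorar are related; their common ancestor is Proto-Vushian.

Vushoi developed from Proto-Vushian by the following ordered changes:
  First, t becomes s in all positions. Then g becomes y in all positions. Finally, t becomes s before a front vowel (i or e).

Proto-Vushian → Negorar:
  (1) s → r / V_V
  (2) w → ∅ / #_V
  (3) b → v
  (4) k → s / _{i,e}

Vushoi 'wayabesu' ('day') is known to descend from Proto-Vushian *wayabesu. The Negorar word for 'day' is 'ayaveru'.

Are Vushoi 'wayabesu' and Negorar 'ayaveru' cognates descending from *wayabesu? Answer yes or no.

yes

Derive the expected Negorar reflex of *wayabesu:
Negorar: *wayabesu > wayaberu > ayaberu > ayaveru  (by rhotacism, glide loss, unconditioned shift)
Negorar 'ayaveru' matches the regular reflex exactly, so the pair is cognate.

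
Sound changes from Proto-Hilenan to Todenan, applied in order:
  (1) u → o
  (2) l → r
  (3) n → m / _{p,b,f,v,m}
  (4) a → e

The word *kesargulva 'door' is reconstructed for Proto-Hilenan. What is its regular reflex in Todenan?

kesergorve

Todenan: *kesargulva > kesargolva > kesargorva > kesergorve  (by vowel merger, unconditioned shift, vowel merger)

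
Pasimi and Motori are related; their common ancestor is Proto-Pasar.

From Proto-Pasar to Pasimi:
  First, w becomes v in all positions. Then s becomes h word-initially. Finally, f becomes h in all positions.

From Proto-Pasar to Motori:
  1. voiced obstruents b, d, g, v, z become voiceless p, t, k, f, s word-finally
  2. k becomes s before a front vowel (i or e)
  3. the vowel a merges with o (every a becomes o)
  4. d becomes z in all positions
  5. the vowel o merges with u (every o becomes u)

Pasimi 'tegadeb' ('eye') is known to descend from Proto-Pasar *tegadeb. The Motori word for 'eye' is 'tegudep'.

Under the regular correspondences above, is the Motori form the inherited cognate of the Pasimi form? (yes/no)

Derive the expected Motori reflex of *tegadeb:
Motori: *tegadeb > tegadep > tegodep > tegozep > teguzep  (by final devoicing, vowel merger, unconditioned shift, vowel merger)
The regular Motori reflex would be 'teguzep', but the attested form is 'tegudep'. The correspondence is irregular, so they are not cognates (the Motori form has a different source).

no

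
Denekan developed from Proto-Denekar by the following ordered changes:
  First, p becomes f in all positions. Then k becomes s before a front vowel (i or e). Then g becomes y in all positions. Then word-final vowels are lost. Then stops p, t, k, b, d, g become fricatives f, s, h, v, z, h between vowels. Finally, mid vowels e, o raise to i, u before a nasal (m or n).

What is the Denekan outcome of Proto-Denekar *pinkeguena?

Denekan: start from *pinkeguena.
  rule 1 (unconditioned shift): pinkeguena → finkeguena
  rule 2 (palatalisation): finkeguena → finseguena
  rule 3 (unconditioned shift): finseguena → finseyuena
  rule 4 (apocope): finseyuena → finseyuen
  rule 5: no change — finseyuen
  rule 6 (pre-nasal raising): finseyuen → finseyuin
  ⇒ Denekan finseyuin

finseyuin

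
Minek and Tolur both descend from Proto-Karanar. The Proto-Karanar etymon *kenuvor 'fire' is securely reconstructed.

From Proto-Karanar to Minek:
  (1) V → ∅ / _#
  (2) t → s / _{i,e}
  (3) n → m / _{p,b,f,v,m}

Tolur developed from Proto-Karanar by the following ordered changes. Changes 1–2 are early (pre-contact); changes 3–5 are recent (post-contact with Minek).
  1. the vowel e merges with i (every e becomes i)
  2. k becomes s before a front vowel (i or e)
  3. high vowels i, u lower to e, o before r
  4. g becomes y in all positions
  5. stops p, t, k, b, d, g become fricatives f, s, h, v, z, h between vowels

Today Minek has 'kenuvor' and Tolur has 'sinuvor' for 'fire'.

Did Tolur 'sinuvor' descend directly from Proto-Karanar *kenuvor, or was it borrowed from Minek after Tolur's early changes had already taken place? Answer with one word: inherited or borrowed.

If inherited, *kenuvor would pass through all of Tolur's changes:
Tolur: *kenuvor > kinuvor > sinuvor  (by vowel merger, palatalisation)
If borrowed from Minek 'kenuvor' after the early changes, it would undergo only the recent ones:
  rule 3 (pre-rhotic lowering): no change (kenuvor)
  rule 4 (unconditioned shift): no change (kenuvor)
  rule 5 (intervocalic lenition): no change (kenuvor)
  ⇒ as a loan: kenuvor
Tolur 'sinuvor' matches the inherited outcome exactly, so it is an inherited cognate, not a loan.

inherited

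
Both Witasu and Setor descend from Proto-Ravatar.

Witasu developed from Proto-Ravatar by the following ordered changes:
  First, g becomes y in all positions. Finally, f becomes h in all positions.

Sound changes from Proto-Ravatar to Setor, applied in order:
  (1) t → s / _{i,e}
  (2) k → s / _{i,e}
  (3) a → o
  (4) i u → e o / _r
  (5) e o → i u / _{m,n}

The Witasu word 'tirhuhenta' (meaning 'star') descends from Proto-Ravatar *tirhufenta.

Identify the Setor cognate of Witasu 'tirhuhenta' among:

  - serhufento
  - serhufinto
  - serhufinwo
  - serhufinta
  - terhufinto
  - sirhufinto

Setor: start from *tirhufenta.
  rule 1 (palatalisation): tirhufenta → sirhufenta
  rule 2: no change — sirhufenta
  rule 3 (vowel merger): sirhufenta → sirhufento
  rule 4 (pre-rhotic lowering): sirhufento → serhufento
  rule 5 (pre-nasal raising): serhufento → serhufinto
  ⇒ Setor serhufinto

serhufinto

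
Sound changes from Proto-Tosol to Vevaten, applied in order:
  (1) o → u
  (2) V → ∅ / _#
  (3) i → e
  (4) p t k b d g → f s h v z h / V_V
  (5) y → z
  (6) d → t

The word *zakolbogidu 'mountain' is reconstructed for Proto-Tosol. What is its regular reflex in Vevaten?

zahulbuhet

Vevaten: *zakolbogidu
  zakolbogidu → zakulbugidu   [vowel merger]
  zakulbugidu → zakulbugid   [apocope]
  zakulbugid → zakulbuged   [vowel merger]
  zakulbuged → zahulbuhed   [intervocalic lenition]
  zahulbuhed (rule 5 does not apply)
  zahulbuhed → zahulbuhet   [unconditioned shift]
  giving Vevaten zahulbuhet.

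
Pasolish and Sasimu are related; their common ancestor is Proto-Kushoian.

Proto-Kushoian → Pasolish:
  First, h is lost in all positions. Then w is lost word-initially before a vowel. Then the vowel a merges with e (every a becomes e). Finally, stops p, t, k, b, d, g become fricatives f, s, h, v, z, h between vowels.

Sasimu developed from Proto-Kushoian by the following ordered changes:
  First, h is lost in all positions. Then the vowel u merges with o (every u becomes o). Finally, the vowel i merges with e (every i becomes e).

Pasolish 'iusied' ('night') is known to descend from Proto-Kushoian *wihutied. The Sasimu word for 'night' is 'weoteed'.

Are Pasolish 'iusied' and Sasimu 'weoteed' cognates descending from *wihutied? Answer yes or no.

yes

Derive the expected Sasimu reflex of *wihutied:
Sasimu: *wihutied > wiutied > wiotied > weoteed  (by h-loss, vowel merger, vowel merger)
Sasimu 'weoteed' matches the regular reflex exactly, so the pair is cognate.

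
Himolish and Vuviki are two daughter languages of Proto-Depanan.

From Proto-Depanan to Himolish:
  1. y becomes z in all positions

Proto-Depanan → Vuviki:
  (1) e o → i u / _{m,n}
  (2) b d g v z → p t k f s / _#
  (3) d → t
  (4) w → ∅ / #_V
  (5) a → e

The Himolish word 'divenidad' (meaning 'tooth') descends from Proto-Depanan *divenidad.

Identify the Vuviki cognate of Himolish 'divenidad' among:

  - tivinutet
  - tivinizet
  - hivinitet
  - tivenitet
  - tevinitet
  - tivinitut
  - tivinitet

Vuviki: *divenidad > divinidad > divinidat > tivinitat > tivinitet  (by pre-nasal raising, final devoicing, unconditioned shift, vowel merger)
The other candidates each miss or misapply at least one Vuviki change.

tivinitet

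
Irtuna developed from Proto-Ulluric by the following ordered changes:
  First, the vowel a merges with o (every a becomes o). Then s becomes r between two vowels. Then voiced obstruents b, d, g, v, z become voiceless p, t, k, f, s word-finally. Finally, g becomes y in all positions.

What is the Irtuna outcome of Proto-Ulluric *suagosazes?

Irtuna: *suagosazes > suogosozes > suogorozes > suoyorozes  (by vowel merger, rhotacism, unconditioned shift)

suoyorozes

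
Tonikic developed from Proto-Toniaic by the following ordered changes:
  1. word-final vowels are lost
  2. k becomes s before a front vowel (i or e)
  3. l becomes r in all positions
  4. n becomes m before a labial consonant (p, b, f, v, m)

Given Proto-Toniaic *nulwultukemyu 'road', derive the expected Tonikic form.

nurwurtusemy

Tonikic: *nulwultukemyu > nulwultukemy > nulwultusemy > nurwurtusemy  (by apocope, palatalisation, unconditioned shift)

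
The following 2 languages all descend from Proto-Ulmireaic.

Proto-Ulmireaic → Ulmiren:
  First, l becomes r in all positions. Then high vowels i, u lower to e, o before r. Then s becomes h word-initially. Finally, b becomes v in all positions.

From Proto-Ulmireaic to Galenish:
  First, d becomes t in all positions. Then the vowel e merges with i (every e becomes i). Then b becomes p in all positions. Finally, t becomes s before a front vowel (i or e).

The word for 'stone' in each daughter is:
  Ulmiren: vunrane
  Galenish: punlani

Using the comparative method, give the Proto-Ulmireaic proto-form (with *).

Position 4: Ulmiren has r, Galenish has l. Galenish preserves l here (none of its changes turn any other segment into l), so the proto-segment is *l.
Position 1: Ulmiren has v, Galenish has p. Taking the neighbouring segments as reconstructed: Ulmiren v could go back to *b or *v; Galenish p could go back to *p or *b — the one source consistent with every daughter is *b.
Position 7: Ulmiren has e, Galenish has i. Taking the neighbouring segments as reconstructed: Ulmiren e can only go back to *e; Galenish i could go back to *e or *i — the one source consistent with every daughter is *e.
Continuing position by position gives *bunlane; check it forward:
Ulmiren: *bunlane
  bunlane → bunrane   [unconditioned shift]
  bunrane (rule 2 does not apply)
  bunrane (rule 3 does not apply)
  bunrane → vunrane   [unconditioned shift]
  giving Ulmiren vunrane.
Galenish: start from *bunlane.
  rule 1: no change — bunlane
  rule 2 (vowel merger): bunlane → bunlani
  rule 3 (unconditioned shift): bunlani → punlani
  rule 4: no change — punlani
  ⇒ Galenish punlani
No other proto-form is consistent with every reflex, so the reconstruction is *bunlane.

*bunlane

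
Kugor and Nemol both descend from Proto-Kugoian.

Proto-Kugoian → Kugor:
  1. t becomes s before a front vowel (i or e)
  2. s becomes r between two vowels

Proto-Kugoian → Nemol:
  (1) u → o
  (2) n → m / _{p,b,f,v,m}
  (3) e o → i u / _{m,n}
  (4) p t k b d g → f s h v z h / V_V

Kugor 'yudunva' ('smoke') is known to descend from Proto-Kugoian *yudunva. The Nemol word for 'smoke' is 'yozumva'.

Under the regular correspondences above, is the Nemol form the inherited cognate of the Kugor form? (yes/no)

Derive the expected Nemol reflex of *yudunva:
Nemol: *yudunva > yodonva > yodomva > yodumva > yozumva  (by vowel merger, nasal place assimilation, pre-nasal raising, intervocalic lenition)
Nemol 'yozumva' matches the regular reflex exactly, so the pair is cognate.

yes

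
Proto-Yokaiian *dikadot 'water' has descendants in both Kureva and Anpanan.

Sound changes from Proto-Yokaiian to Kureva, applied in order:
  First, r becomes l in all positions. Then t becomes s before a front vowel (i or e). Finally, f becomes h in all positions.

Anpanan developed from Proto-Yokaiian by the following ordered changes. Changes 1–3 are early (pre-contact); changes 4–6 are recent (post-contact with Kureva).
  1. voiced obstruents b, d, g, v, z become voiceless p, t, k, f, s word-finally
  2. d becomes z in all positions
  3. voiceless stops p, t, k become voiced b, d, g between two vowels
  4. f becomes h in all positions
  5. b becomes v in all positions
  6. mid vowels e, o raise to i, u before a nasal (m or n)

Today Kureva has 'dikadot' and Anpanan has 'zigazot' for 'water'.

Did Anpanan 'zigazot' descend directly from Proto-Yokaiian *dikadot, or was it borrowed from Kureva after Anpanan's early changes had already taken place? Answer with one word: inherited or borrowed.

inherited

If inherited, *dikadot would pass through all of Anpanan's changes:
Anpanan: *dikadot > zikazot > zigazot  (by unconditioned shift, intervocalic voicing)
If borrowed from Kureva 'dikadot' after the early changes, it would undergo only the recent ones:
  rule 4 (unconditioned shift): no change (dikadot)
  rule 5 (unconditioned shift): no change (dikadot)
  rule 6 (pre-nasal raising): no change (dikadot)
  ⇒ as a loan: dikadot
Anpanan 'zigazot' matches the inherited outcome exactly, so it is an inherited cognate, not a loan.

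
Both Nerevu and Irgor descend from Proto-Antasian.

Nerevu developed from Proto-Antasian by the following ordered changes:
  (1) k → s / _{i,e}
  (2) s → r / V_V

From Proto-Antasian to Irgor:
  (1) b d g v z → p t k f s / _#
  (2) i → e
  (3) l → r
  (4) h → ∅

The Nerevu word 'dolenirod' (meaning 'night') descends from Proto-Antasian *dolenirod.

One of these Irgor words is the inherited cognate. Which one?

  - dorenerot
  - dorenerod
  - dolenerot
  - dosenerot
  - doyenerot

dorenerot

Irgor: *dolenirod
  dolenirod → dolenirot   [final devoicing]
  dolenirot → dolenerot   [vowel merger]
  dolenerot → dorenerot   [unconditioned shift]
  dorenerot (rule 4 does not apply)
  giving Irgor dorenerot.
Among the options, 'dorenerot' alone shows every Irgor change applied in order.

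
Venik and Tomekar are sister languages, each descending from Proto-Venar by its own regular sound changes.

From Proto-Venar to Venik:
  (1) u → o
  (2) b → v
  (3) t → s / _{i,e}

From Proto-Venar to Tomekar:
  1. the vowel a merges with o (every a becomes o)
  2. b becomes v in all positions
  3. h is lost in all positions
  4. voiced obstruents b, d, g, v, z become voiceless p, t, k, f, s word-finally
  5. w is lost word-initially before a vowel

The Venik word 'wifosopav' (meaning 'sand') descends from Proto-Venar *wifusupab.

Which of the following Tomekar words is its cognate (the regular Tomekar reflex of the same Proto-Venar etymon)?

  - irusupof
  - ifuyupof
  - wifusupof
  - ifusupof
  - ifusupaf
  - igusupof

ifusupof

Tomekar: *wifusupab > wifusupob > wifusupov > wifusupof > ifusupof  (by vowel merger, unconditioned shift, final devoicing, glide loss)
Among the options, 'ifusupof' alone shows every Tomekar change applied in order.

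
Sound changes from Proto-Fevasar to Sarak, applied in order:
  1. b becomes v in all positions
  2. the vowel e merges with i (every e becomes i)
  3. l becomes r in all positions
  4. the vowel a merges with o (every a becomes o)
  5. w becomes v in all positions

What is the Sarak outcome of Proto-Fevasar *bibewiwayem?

vivivivoyim

Sarak: start from *bibewiwayem.
  rule 1 (unconditioned shift): bibewiwayem → vivewiwayem
  rule 2 (vowel merger): vivewiwayem → viviwiwayim
  rule 3: no change — viviwiwayim
  rule 4 (vowel merger): viviwiwayim → viviwiwoyim
  rule 5 (unconditioned shift): viviwiwoyim → vivivivoyim
  ⇒ Sarak vivivivoyim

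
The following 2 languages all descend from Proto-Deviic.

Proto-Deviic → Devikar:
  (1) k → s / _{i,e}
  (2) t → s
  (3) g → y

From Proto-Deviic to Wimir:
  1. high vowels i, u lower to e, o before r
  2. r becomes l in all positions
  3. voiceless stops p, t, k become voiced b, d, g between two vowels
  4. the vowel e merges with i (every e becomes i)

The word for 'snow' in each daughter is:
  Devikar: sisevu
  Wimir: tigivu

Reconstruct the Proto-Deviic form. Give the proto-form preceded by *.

*tikevu

Position 1: Devikar has s, Wimir has t. Wimir preserves t here (none of its changes turn any other segment into t), so the proto-segment is *t.
Position 3: Devikar has s, Wimir has g. Taking the neighbouring segments as reconstructed: Devikar s could go back to *t or *k or *s; Wimir g could go back to *k or *g — the one source consistent with every daughter is *k.
Position 4: Devikar has e, Wimir has i. Devikar preserves e here (none of its changes turn any other segment into e), so the proto-segment is *e.
This points to *tikevu. Verify forward in each daughter:
Devikar: start from *tikevu.
  rule 1 (palatalisation): tikevu → tisevu
  rule 2 (unconditioned shift): tisevu → sisevu
  rule 3: no change — sisevu
  ⇒ Devikar sisevu
Wimir: *tikevu > tigevu > tigivu  (by intervocalic voicing, vowel merger)
*tikevu is the unique common source.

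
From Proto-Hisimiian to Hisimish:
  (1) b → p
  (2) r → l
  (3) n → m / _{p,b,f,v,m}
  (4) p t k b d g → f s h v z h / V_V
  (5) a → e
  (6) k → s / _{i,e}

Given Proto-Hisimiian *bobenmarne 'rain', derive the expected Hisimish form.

Hisimish: *bobenmarne > popenmarne > popenmalne > popemmalne > pofemmalne > pofemmelne  (by unconditioned shift, unconditioned shift, nasal place assimilation, intervocalic lenition, vowel merger)

pofemmelne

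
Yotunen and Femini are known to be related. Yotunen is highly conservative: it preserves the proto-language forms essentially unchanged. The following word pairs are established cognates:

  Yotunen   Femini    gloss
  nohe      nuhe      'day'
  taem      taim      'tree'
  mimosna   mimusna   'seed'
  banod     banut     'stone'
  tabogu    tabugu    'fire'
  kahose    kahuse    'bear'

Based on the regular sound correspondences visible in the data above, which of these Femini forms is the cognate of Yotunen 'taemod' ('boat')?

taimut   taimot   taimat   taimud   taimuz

taem ~ taim — Yotunen e corresponds to Femini i after a vowel, before a nasal.
nohe ~ nuhe, mimosna ~ mimusna — Yotunen o corresponds to Femini u after a consonant, before a consonant other than r, m, n, p, b, f, v.
banod ~ banut — Yotunen d corresponds to Femini t word-finally.
Applying these to Yotunen 'taemod':
  taemod → taimod   (e→i after a vowel, before a nasal)
  taimod → taimud   (o→u after a consonant, before a consonant other than r, m, n, p, b, f, v)
  taimud → taimut   (d→t word-finally)
So the Femini cognate is 'taimut'.

taimut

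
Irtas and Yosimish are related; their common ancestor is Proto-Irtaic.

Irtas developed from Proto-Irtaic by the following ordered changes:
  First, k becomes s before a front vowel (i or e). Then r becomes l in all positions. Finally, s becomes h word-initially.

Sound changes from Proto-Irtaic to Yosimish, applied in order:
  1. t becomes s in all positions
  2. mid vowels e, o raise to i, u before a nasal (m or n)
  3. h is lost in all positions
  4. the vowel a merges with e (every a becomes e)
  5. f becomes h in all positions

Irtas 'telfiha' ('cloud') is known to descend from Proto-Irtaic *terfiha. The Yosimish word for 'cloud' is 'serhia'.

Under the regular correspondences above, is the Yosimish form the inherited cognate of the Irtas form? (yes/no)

no

Derive the expected Yosimish reflex of *terfiha:
Yosimish: *terfiha > serfiha > serfia > serfie > serhie  (by unconditioned shift, h-loss, vowel merger, unconditioned shift)
The regular Yosimish reflex would be 'serhie', but the attested form is 'serhia'. The correspondence is irregular, so they are not cognates (the Yosimish form has a different source).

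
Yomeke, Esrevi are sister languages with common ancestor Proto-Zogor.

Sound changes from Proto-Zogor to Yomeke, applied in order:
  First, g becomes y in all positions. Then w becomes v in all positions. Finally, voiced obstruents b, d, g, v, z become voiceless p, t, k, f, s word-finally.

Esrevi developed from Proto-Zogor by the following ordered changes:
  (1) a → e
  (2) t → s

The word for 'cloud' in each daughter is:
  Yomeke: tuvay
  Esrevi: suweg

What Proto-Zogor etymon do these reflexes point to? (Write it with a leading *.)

Position 1: Yomeke has t, Esrevi has s. Taking the neighbouring segments as reconstructed: Yomeke t can only go back to *t; Esrevi s could go back to *t or *s — the one source consistent with every daughter is *t.
Position 4: Yomeke has a, Esrevi has e. Yomeke preserves a here (none of its changes turn any other segment into a), so the proto-segment is *a.
This points to *tuwag. Verify forward in each daughter:
Yomeke: start from *tuwag.
  rule 1 (unconditioned shift): tuwag → tuway
  rule 2 (unconditioned shift): tuway → tuvay
  rule 3: no change — tuvay
  ⇒ Yomeke tuvay
Esrevi: *tuwag
  tuwag → tuweg   [vowel merger]
  tuweg → suweg   [unconditioned shift]
  giving Esrevi suweg.
No other proto-form is consistent with every reflex, so the reconstruction is *tuwag.

*tuwag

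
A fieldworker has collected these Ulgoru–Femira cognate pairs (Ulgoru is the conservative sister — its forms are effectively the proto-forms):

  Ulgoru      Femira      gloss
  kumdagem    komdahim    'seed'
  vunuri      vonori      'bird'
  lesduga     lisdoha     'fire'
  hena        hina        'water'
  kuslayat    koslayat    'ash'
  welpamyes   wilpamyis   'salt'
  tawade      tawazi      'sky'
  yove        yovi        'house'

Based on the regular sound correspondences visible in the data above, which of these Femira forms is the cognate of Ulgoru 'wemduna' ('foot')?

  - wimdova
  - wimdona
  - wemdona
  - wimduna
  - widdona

kumdagem ~ komdahim — Ulgoru e corresponds to Femira i after a consonant, before a nasal.
vunuri ~ vonori — Ulgoru u corresponds to Femira o after a consonant, before a nasal.
Applying these to Ulgoru 'wemduna':
  wemduna → wimduna   (e→i after a consonant, before a nasal)
  wimduna → wimdona   (u→o after a consonant, before a nasal)
So the Femira cognate is 'wimdona'.

wimdona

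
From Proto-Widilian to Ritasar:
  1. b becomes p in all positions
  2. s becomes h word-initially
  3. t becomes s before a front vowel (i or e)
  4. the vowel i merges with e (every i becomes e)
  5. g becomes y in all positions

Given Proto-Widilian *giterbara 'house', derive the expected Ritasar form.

Ritasar: *giterbara > giterpara > giserpara > geserpara > yeserpara  (by unconditioned shift, palatalisation, vowel merger, unconditioned shift)

yeserpara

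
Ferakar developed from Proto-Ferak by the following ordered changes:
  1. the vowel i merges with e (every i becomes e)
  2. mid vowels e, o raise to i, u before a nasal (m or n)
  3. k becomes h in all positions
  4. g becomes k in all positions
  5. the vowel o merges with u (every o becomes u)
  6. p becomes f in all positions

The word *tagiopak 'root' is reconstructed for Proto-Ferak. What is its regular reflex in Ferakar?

Ferakar: start from *tagiopak.
  rule 1 (vowel merger): tagiopak → tageopak
  rule 2: no change — tageopak
  rule 3 (unconditioned shift): tageopak → tageopah
  rule 4 (unconditioned shift): tageopah → takeopah
  rule 5 (vowel merger): takeopah → takeupah
  rule 6 (unconditioned shift): takeupah → takeufah
  ⇒ Ferakar takeufah

takeufah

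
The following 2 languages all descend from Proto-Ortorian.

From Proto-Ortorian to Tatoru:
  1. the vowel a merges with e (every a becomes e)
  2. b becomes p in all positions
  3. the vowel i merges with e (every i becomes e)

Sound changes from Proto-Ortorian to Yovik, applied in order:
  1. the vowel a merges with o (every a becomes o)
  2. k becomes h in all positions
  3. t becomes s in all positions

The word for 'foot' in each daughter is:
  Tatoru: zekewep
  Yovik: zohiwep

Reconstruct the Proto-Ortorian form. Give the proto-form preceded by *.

Position 4: Tatoru has e, Yovik has i. Yovik preserves i here (none of its changes turn any other segment into i), so the proto-segment is *i.
Position 3: Tatoru has k, Yovik has h. Tatoru preserves k here (none of its changes turn any other segment into k), so the proto-segment is *k.
Position 2: Tatoru has e, Yovik has o. Taking the neighbouring segments as reconstructed: Tatoru e could go back to *a or *e or *i; Yovik o could go back to *a or *o — the one source consistent with every daughter is *a.
The remaining positions agree across the daughters. Check the candidate against every language:
Tatoru: *zakiwep
  zakiwep → zekiwep   [vowel merger]
  zekiwep (rule 2 does not apply)
  zekiwep → zekewep   [vowel merger]
  giving Tatoru zekewep.
Yovik: *zakiwep > zokiwep > zohiwep  (by vowel merger, unconditioned shift)
No other proto-form is consistent with every reflex, so the reconstruction is *zakiwep.

*zakiwep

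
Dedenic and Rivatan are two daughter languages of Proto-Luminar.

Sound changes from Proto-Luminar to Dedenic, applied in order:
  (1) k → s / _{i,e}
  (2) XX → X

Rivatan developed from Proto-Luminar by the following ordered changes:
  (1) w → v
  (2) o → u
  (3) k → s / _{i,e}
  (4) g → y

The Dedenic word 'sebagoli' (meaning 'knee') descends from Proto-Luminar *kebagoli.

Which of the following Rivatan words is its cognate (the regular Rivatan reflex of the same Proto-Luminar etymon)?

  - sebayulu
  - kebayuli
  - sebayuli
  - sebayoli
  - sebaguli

sebayuli

Rivatan: *kebagoli > kebaguli > sebaguli > sebayuli  (by vowel merger, palatalisation, unconditioned shift)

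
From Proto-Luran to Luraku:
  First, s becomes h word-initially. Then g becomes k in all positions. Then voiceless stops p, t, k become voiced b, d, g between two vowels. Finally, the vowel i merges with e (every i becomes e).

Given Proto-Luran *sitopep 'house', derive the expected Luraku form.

Luraku: *sitopep > hitopep > hidobep > hedobep  (by debuccalisation, intervocalic voicing, vowel merger)

hedobep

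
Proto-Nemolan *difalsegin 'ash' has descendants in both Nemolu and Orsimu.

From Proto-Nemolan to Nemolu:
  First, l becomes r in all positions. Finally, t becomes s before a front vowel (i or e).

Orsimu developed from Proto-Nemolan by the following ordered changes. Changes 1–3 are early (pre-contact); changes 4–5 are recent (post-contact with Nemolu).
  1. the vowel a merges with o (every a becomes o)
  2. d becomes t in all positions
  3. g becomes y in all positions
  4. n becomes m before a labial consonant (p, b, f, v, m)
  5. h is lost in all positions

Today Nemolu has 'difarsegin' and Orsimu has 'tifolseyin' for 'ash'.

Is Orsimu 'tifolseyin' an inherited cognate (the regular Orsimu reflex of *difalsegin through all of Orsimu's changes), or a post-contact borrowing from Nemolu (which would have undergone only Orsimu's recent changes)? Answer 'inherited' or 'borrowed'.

If inherited, *difalsegin would pass through all of Orsimu's changes:
Orsimu: *difalsegin > difolsegin > tifolsegin > tifolseyin  (by vowel merger, unconditioned shift, unconditioned shift)
If borrowed from Nemolu 'difarsegin' after the early changes, it would undergo only the recent ones:
  rule 4 (nasal place assimilation): no change (difarsegin)
  rule 5 (h-loss): no change (difarsegin)
  ⇒ as a loan: difarsegin
Orsimu 'tifolseyin' matches the inherited outcome exactly, so it is an inherited cognate, not a loan.

inherited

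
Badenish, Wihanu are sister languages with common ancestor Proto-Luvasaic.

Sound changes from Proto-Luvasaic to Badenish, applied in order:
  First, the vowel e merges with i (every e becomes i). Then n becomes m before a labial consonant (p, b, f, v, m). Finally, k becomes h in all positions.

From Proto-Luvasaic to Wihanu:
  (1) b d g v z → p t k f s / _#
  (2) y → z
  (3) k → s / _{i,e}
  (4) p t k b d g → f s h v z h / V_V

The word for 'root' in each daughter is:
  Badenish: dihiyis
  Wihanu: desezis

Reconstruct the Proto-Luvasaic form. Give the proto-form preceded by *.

*dekeyis

Position 2: Badenish has i, Wihanu has e. Wihanu preserves e here (none of its changes turn any other segment into e), so the proto-segment is *e.
Position 5: Badenish has y, Wihanu has z. Badenish preserves y here (none of its changes turn any other segment into y), so the proto-segment is *y.
This points to *dekeyis. Verify forward in each daughter:
Badenish: *dekeyis > dikiyis > dihiyis  (by vowel merger, unconditioned shift)
Wihanu: *dekeyis
  dekeyis (rule 1 does not apply)
  dekeyis → dekezis   [unconditioned shift]
  dekezis → desezis   [palatalisation]
  desezis (rule 4 does not apply)
  giving Wihanu desezis.
*dekeyis is the unique common source.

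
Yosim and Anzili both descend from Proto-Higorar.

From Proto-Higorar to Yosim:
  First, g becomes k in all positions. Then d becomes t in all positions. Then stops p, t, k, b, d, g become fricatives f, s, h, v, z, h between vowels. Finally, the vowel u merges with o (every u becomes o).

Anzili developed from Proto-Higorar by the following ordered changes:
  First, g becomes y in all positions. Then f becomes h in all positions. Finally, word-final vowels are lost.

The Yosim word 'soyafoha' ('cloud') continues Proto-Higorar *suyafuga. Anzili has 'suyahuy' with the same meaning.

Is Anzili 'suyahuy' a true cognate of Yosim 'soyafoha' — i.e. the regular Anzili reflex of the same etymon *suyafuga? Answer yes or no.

yes

Derive the expected Anzili reflex of *suyafuga:
Anzili: *suyafuga
  suyafuga → suyafuya   [unconditioned shift]
  suyafuya → suyahuya   [unconditioned shift]
  suyahuya → suyahuy   [apocope]
  giving Anzili suyahuy.
Anzili 'suyahuy' matches the regular reflex exactly, so the pair is cognate.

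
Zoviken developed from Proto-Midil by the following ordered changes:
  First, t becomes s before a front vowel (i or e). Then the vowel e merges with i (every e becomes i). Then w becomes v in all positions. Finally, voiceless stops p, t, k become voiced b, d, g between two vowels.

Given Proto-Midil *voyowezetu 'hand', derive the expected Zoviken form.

voyovizidu

Zoviken: start from *voyowezetu.
  rule 1: no change — voyowezetu
  rule 2 (vowel merger): voyowezetu → voyowizitu
  rule 3 (unconditioned shift): voyowizitu → voyovizitu
  rule 4 (intervocalic voicing): voyovizitu → voyovizidu
  ⇒ Zoviken voyovizidu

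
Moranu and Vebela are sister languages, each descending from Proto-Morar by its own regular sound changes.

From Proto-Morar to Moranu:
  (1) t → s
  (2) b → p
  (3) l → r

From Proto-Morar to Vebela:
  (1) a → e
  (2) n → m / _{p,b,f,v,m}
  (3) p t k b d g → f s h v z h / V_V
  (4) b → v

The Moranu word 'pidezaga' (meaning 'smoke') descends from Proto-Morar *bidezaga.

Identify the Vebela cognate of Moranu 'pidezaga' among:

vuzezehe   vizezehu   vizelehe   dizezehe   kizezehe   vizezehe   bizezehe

Vebela: *bidezaga
  bidezaga → bidezege   [vowel merger]
  bidezege (rule 2 does not apply)
  bidezege → bizezehe   [intervocalic lenition]
  bizezehe → vizezehe   [unconditioned shift]
  giving Vebela vizezehe.
The other candidates each miss or misapply at least one Vebela change.

vizezehe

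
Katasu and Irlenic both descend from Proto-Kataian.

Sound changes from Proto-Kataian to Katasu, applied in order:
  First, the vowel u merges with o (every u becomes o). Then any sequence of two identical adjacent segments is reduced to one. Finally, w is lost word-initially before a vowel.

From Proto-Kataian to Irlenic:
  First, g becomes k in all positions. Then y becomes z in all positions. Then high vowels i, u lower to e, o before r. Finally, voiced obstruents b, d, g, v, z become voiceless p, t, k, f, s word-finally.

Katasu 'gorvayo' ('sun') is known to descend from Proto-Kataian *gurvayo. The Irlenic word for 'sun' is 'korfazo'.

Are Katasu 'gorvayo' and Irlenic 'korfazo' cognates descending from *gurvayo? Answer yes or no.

Derive the expected Irlenic reflex of *gurvayo:
Irlenic: start from *gurvayo.
  rule 1 (unconditioned shift): gurvayo → kurvayo
  rule 2 (unconditioned shift): kurvayo → kurvazo
  rule 3 (pre-rhotic lowering): kurvazo → korvazo
  rule 4: no change — korvazo
  ⇒ Irlenic korvazo
The regular Irlenic reflex would be 'korvazo', but the attested form is 'korfazo'. The correspondence is irregular, so they are not cognates (the Irlenic form has a different source).

no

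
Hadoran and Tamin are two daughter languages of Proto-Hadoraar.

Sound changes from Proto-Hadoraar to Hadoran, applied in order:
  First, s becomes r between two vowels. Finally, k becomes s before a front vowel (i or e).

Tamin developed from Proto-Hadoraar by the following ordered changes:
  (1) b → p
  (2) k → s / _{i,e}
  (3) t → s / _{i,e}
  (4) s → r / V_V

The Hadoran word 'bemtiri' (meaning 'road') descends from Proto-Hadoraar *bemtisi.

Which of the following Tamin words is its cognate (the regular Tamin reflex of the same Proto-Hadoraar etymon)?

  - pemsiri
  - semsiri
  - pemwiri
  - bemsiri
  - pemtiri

pemsiri

Tamin: *bemtisi
  bemtisi → pemtisi   [unconditioned shift]
  pemtisi (rule 2 does not apply)
  pemtisi → pemsisi   [palatalisation]
  pemsisi → pemsiri   [rhotacism]
  giving Tamin pemsiri.
The other candidates each miss or misapply at least one Tamin change.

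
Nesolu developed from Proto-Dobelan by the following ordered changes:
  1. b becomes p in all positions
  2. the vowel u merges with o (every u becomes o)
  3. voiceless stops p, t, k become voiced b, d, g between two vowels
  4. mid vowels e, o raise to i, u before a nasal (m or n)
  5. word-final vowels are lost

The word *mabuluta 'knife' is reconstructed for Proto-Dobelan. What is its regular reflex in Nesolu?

mabolod

Nesolu: *mabuluta
  mabuluta → mapuluta   [unconditioned shift]
  mapuluta → mapolota   [vowel merger]
  mapolota → maboloda   [intervocalic voicing]
  maboloda (rule 4 does not apply)
  maboloda → mabolod   [apocope]
  giving Nesolu mabolod.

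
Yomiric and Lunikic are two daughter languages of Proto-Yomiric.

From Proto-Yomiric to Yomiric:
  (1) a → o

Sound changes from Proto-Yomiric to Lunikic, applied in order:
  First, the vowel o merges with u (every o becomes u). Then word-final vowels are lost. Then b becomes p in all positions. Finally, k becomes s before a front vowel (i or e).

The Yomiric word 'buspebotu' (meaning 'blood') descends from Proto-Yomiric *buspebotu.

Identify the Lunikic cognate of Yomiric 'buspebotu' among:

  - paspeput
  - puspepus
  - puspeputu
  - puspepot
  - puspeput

puspeput

Lunikic: start from *buspebotu.
  rule 1 (vowel merger): buspebotu → buspebutu
  rule 2 (apocope): buspebutu → buspebut
  rule 3 (unconditioned shift): buspebut → puspeput
  rule 4: no change — puspeput
  ⇒ Lunikic puspeput
The other candidates each miss or misapply at least one Lunikic change.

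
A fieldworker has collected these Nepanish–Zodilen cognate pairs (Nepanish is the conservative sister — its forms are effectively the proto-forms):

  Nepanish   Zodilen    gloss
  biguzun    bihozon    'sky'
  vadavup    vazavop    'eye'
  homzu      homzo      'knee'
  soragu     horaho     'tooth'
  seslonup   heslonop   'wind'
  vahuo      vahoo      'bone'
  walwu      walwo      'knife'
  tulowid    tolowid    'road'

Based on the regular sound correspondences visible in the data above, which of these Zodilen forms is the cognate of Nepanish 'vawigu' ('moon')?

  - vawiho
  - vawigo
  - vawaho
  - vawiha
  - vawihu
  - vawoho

biguzun ~ bihozon, soragu ~ horaho — Nepanish g corresponds to Zodilen h between vowels (before a back vowel).
homzu ~ homzo, soragu ~ horaho — Nepanish u corresponds to Zodilen o word-finally.
Applying these to Nepanish 'vawigu':
  vawigu → vawihu   (g→h between vowels (before a back vowel))
  vawihu → vawiho   (u→o word-finally)
So the Zodilen cognate is 'vawiho'.

vawiho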